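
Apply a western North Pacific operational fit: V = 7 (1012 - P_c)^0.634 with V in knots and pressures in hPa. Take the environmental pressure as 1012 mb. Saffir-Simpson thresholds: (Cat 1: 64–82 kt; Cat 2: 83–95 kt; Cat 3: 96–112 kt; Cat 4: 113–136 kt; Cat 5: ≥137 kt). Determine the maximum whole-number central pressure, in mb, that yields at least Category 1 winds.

979 mb

Category 1 begins at V = 64 kt.
Required ΔP = (64/7)^(1/0.634) = 9.143^1.577 ≈ 32.80 mb.
P_c ≤ 1012 − 32.80 = 979.20, so the highest integer P_c is 979 mb.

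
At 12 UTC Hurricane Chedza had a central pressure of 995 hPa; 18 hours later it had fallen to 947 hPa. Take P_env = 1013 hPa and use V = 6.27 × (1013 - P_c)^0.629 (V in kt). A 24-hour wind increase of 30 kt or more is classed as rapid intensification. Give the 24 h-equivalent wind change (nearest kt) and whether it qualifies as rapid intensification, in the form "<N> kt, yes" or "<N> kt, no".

V₁: ΔP = 18, V ≈ 6.27 × 18^0.629 ≈ 38.62 kt.
V₂: ΔP = 66, V ≈ 6.27 × 66^0.629 ≈ 87.45 kt.
ΔV over 18 h = 48.83 kt → 24 h equivalent = 48.83 × 24/18 ≈ 65.11 kt.
65 kt ≥ 30 kt ⇒ rapid intensification.

65 kt, yes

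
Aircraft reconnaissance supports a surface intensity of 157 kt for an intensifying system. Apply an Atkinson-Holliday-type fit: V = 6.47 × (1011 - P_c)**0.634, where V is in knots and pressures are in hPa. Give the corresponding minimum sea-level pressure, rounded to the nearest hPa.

ΔP = (V / 6.47)^(1/0.634) = (157/6.47)^1.577.
157/6.47 = 24.266; 24.266^1.577 ≈ 152.95 hPa.
P_c = 1011 − 152.95 = 858.05 ≈ 858 hPa.

858 hPa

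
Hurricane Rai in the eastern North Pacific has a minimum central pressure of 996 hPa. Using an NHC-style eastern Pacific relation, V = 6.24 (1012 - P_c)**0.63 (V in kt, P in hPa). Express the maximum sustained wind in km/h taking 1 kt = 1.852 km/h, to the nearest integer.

ΔP = 1012 − 996 = 16 hPa.
V ≈ 6.24 × 16^0.63 = 6.24 × 5.736 ≈ 35.792 kt.
35.792 × 1.852 ≈ 66.29 km/h → 66 km/h.

66 km/h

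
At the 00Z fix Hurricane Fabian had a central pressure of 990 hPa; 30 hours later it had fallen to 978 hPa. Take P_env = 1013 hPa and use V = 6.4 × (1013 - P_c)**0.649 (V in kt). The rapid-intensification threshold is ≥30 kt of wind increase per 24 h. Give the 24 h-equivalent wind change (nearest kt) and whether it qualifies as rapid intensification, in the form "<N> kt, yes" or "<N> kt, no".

V₁: ΔP = 23, V ≈ 6.4 × 23^0.649 ≈ 48.97 kt.
V₂: ΔP = 35, V ≈ 6.4 × 35^0.649 ≈ 64.31 kt.
ΔV over 30 h = 15.34 kt → 24 h equivalent = 15.34 × 24/30 ≈ 12.27 kt.
12 kt < 30 kt ⇒ not rapid intensification.

12 kt, no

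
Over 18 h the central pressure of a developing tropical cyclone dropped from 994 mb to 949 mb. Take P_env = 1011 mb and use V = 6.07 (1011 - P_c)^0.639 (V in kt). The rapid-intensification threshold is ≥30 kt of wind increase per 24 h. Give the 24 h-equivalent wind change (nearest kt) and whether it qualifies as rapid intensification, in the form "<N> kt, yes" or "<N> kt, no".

V₁: ΔP = 17, V ≈ 6.07 × 17^0.639 ≈ 37.11 kt.
V₂: ΔP = 62, V ≈ 6.07 × 62^0.639 ≈ 84.83 kt.
ΔV over 18 h = 47.72 kt → 24 h equivalent = 47.72 × 24/18 ≈ 63.63 kt.
64 kt ≥ 30 kt ⇒ rapid intensification.

64 kt, yes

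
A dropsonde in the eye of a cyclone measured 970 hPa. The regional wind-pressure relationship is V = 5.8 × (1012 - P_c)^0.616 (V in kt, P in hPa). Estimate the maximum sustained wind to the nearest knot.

ΔP = 1012 − 970 = 42 hPa.
42^0.616 ≈ 9.998.
V ≈ 5.8 × 9.998 ≈ 58.0 kt.

58 kt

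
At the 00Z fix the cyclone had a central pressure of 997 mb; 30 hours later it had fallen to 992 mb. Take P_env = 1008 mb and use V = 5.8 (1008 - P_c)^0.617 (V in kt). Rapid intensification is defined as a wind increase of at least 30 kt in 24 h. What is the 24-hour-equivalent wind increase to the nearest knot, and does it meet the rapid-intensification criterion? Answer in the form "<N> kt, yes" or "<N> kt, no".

5 kt, no

V₁: ΔP = 11, V ≈ 5.8 × 11^0.617 ≈ 25.47 kt.
V₂: ΔP = 16, V ≈ 5.8 × 16^0.617 ≈ 32.09 kt.
ΔV over 30 h = 6.62 kt → 24 h equivalent = 6.62 × 24/30 ≈ 5.30 kt.
5 kt < 30 kt ⇒ not rapid intensification.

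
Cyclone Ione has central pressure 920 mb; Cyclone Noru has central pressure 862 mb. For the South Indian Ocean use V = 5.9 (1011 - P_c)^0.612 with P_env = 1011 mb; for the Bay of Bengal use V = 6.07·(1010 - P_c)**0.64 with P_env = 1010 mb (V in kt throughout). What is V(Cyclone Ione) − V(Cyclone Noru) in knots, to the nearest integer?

-55 kt

Cyclone Ione: ΔP = 91; V ≈ 5.9 × 91^0.612 ≈ 93.28 kt.
Cyclone Noru: ΔP = 148; V ≈ 6.07 × 148^0.64 ≈ 148.65 kt.
Difference ≈ 93.28 − 148.65 = -55.37 → -55 kt.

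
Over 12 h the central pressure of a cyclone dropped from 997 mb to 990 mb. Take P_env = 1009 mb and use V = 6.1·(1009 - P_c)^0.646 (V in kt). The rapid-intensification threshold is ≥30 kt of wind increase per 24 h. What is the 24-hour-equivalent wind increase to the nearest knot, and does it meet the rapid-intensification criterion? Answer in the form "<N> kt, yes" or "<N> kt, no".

V₁: ΔP = 12, V ≈ 6.1 × 12^0.646 ≈ 30.37 kt.
V₂: ΔP = 19, V ≈ 6.1 × 19^0.646 ≈ 40.87 kt.
ΔV over 12 h = 10.50 kt → 24 h equivalent = 10.50 × 24/12 ≈ 21.00 kt.
21 kt < 30 kt ⇒ not rapid intensification.

21 kt, no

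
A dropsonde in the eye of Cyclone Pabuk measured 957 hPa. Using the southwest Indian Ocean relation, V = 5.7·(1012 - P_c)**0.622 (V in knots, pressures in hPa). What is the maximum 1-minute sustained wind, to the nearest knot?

69 kt

ΔP = 1012 − 957 = 55 hPa.
55^0.622 ≈ 12.092.
V ≈ 5.7 × 12.092 ≈ 68.9 kt.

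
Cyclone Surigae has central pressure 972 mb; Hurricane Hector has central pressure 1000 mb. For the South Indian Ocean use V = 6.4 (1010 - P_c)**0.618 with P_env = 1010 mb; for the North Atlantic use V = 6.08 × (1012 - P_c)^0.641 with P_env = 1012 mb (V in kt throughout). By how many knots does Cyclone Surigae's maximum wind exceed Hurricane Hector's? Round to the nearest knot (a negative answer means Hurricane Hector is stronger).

Cyclone Surigae: ΔP = 38; V ≈ 6.4 × 38^0.618 ≈ 60.60 kt.
Hurricane Hector: ΔP = 12; V ≈ 6.08 × 12^0.641 ≈ 29.90 kt.
Difference ≈ 60.60 − 29.90 = 30.70 → 31 kt.

31 kt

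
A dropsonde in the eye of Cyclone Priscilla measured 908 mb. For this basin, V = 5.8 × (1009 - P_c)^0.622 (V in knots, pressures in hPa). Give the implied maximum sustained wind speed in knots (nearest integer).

102 kt

ΔP = 1009 − 908 = 101 mb.
101^0.622 ≈ 17.648.
V ≈ 5.8 × 17.648 ≈ 102.4 kt.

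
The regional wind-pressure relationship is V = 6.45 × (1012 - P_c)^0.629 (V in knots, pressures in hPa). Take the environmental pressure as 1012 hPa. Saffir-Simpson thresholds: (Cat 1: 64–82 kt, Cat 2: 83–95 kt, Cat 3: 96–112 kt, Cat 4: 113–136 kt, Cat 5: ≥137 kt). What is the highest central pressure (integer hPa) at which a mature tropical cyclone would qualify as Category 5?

883 hPa

Category 5 begins at V = 137 kt.
Required ΔP = (137/6.45)^(1/0.629) = 21.240^1.590 ≈ 128.81 hPa.
P_c ≤ 1012 − 128.81 = 883.19, so the highest integer P_c is 883 hPa.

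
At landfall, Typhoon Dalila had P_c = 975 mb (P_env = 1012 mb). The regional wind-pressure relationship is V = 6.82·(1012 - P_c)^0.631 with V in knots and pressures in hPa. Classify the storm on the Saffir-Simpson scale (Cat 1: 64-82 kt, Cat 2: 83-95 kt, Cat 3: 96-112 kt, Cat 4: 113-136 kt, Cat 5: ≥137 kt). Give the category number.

1

ΔP = 1012 − 975 = 37 mb.
V ≈ 6.82 × 37^0.631 = 6.82 × 9.76 ≈ 67 kt.
67 kt falls in the Category 1 band.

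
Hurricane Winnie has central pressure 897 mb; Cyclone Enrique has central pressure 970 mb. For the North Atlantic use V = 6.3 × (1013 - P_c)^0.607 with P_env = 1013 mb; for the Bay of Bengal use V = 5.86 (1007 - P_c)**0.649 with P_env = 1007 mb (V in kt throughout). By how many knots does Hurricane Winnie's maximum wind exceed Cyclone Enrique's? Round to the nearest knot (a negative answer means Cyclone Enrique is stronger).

52 kt

Hurricane Winnie: ΔP = 116; V ≈ 6.3 × 116^0.607 ≈ 112.84 kt.
Cyclone Enrique: ΔP = 37; V ≈ 5.86 × 37^0.649 ≈ 61.05 kt.
Difference ≈ 112.84 − 61.05 = 51.79 → 52 kt.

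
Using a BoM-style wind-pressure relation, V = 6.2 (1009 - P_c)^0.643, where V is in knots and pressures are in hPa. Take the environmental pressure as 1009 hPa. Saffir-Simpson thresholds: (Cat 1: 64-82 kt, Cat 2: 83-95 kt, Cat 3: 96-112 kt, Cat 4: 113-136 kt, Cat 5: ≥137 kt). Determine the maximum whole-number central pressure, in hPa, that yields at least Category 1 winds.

Category 1 begins at V = 64 kt.
Required ΔP = (64/6.2)^(1/0.643) = 10.323^1.555 ≈ 37.73 hPa.
P_c ≤ 1009 − 37.73 = 971.27, so the highest integer P_c is 971 hPa.

971 hPa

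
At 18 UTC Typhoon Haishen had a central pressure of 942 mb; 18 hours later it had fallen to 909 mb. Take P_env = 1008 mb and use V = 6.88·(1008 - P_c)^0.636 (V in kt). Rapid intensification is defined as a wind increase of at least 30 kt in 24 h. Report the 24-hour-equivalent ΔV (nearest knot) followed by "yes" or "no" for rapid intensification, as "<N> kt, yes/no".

39 kt, yes

V₁: ΔP = 66, V ≈ 6.88 × 66^0.636 ≈ 98.81 kt.
V₂: ΔP = 99, V ≈ 6.88 × 99^0.636 ≈ 127.88 kt.
ΔV over 18 h = 29.07 kt → 24 h equivalent = 29.07 × 24/18 ≈ 38.76 kt.
39 kt ≥ 30 kt ⇒ rapid intensification.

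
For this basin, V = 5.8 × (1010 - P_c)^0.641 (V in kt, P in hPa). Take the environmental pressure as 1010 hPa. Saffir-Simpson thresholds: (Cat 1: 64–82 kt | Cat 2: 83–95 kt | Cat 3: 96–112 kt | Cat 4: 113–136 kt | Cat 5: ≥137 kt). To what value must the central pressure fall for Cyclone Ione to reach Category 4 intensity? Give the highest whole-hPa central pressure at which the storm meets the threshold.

Category 4 begins at V = 113 kt.
Required ΔP = (113/5.8)^(1/0.641) = 19.483^1.560 ≈ 102.79 hPa.
P_c ≤ 1010 − 102.79 = 907.21, so the highest integer P_c is 907 hPa.

907 hPa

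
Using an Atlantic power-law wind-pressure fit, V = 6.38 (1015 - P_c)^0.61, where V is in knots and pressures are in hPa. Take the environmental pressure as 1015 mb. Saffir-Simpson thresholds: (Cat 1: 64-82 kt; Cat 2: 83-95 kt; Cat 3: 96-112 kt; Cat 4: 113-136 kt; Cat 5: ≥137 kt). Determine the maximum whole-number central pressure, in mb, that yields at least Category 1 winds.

Category 1 begins at V = 64 kt.
Required ΔP = (64/6.38)^(1/0.61) = 10.031^1.639 ≈ 43.81 mb.
P_c ≤ 1015 − 43.81 = 971.19, so the highest integer P_c is 971 mb.

971 mb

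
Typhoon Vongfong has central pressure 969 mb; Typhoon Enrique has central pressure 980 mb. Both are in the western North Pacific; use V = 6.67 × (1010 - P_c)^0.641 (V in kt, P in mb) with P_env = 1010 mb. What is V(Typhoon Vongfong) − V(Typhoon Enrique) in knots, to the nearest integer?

13 kt

Typhoon Vongfong: ΔP = 41; V ≈ 6.67 × 41^0.641 ≈ 72.10 kt.
Typhoon Enrique: ΔP = 30; V ≈ 6.67 × 30^0.641 ≈ 59.01 kt.
Difference ≈ 72.10 − 59.01 = 13.09 → 13 kt.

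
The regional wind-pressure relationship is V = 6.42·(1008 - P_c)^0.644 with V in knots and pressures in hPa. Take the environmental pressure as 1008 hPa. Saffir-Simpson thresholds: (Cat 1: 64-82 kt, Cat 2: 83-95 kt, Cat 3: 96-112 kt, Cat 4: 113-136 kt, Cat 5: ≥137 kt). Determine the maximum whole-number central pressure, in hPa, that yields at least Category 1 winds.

Category 1 begins at V = 64 kt.
Required ΔP = (64/6.42)^(1/0.644) = 9.969^1.553 ≈ 35.54 hPa.
P_c ≤ 1008 − 35.54 = 972.46, so the highest integer P_c is 972 hPa.

972 hPa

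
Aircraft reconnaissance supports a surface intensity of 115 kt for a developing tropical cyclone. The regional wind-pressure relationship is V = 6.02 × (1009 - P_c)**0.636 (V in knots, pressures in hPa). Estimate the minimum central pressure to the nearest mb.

ΔP = (V / 6.02)^(1/0.636) = (115/6.02)^1.572.
115/6.02 = 19.103; 19.103^1.572 ≈ 103.35 mb.
P_c = 1009 − 103.35 = 905.65 ≈ 906 mb.

906 mb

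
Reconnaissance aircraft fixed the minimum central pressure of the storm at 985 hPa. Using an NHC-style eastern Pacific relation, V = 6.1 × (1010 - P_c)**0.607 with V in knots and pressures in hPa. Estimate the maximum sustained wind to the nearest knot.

43 kt

ΔP = 1010 − 985 = 25 hPa.
25^0.607 ≈ 7.056.
V ≈ 6.1 × 7.056 ≈ 43.0 kt.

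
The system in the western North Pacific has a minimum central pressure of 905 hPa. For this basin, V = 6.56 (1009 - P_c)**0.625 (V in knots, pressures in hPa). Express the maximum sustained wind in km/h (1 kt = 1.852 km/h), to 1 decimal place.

ΔP = 1009 − 905 = 104 hPa.
V ≈ 6.56 × 104^0.625 = 6.56 × 18.224 ≈ 119.550 kt.
119.550 × 1.852 ≈ 221.41 km/h → 221.4 km/h.

221.4 km/h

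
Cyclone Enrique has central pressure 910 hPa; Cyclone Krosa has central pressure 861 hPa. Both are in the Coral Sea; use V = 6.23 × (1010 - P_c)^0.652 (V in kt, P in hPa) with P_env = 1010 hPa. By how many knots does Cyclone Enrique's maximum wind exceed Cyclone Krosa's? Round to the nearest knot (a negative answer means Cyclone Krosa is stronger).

-37 kt

Cyclone Enrique: ΔP = 100; V ≈ 6.23 × 100^0.652 ≈ 125.46 kt.
Cyclone Krosa: ΔP = 149; V ≈ 6.23 × 149^0.652 ≈ 162.71 kt.
Difference ≈ 125.46 − 162.71 = -37.25 → -37 kt.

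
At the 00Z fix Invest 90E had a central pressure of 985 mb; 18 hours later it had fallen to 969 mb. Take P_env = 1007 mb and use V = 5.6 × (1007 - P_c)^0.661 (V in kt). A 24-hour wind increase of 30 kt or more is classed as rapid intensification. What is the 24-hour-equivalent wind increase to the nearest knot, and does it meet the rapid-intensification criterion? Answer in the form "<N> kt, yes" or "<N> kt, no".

25 kt, no

V₁: ΔP = 22, V ≈ 5.6 × 22^0.661 ≈ 43.20 kt.
V₂: ΔP = 38, V ≈ 5.6 × 38^0.661 ≈ 62.00 kt.
ΔV over 18 h = 18.80 kt → 24 h equivalent = 18.80 × 24/18 ≈ 25.07 kt.
25 kt < 30 kt ⇒ not rapid intensification.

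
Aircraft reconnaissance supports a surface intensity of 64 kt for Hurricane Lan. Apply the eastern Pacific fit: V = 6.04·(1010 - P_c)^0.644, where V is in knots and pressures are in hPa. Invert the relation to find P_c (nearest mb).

971 mb

ΔP = (V / 6.04)^(1/0.644) = (64/6.04)^1.553.
64/6.04 = 10.596; 10.596^1.553 ≈ 39.07 mb.
P_c = 1010 − 39.07 = 970.93 ≈ 971 mb.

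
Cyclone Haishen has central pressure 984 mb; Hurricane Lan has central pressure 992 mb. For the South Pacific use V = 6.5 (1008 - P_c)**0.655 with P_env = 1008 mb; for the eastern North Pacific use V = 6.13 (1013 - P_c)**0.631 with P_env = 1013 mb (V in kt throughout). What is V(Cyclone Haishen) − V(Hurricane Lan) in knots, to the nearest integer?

Cyclone Haishen: ΔP = 24; V ≈ 6.5 × 24^0.655 ≈ 52.11 kt.
Hurricane Lan: ΔP = 21; V ≈ 6.13 × 21^0.631 ≈ 41.86 kt.
Difference ≈ 52.11 − 41.86 = 10.25 → 10 kt.

10 kt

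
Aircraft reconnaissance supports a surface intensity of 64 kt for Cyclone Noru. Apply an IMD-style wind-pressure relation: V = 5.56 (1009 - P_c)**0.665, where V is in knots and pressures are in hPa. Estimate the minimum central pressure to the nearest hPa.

ΔP = (V / 5.56)^(1/0.665) = (64/5.56)^1.504.
64/5.56 = 11.511; 11.511^1.504 ≈ 39.41 hPa.
P_c = 1009 − 39.41 = 969.59 ≈ 970 hPa.

970 hPa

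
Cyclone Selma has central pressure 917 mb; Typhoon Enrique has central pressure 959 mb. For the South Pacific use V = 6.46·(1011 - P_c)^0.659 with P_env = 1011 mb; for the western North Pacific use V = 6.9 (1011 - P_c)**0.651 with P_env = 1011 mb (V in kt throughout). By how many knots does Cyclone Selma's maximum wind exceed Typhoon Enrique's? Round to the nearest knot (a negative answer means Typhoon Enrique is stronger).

Cyclone Selma: ΔP = 94; V ≈ 6.46 × 94^0.659 ≈ 128.98 kt.
Typhoon Enrique: ΔP = 52; V ≈ 6.9 × 52^0.651 ≈ 90.36 kt.
Difference ≈ 128.98 − 90.36 = 38.62 → 39 kt.

39 kt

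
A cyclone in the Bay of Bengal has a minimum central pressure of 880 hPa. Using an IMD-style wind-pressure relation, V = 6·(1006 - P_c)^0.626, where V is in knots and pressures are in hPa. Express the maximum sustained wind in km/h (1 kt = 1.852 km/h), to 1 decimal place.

229.4 km/h

ΔP = 1006 − 880 = 126 hPa.
V ≈ 6 × 126^0.626 = 6 × 20.646 ≈ 123.875 kt.
123.875 × 1.852 ≈ 229.42 km/h → 229.4 km/h.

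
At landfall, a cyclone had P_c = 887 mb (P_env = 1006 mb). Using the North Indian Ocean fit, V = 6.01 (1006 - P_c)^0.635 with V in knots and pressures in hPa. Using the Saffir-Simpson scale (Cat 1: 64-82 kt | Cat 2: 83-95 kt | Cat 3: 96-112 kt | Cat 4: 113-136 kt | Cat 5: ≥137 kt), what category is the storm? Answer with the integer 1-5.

ΔP = 1006 − 887 = 119 mb.
V ≈ 6.01 × 119^0.635 = 6.01 × 20.80 ≈ 125 kt.
125 kt falls in the Category 4 band.

4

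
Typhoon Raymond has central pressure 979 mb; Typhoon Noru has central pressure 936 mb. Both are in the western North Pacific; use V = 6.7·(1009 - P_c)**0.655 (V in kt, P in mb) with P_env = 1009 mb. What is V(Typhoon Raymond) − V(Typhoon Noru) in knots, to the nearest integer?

Typhoon Raymond: ΔP = 30; V ≈ 6.7 × 30^0.655 ≈ 62.17 kt.
Typhoon Noru: ΔP = 73; V ≈ 6.7 × 73^0.655 ≈ 111.31 kt.
Difference ≈ 62.17 − 111.31 = -49.14 → -49 kt.

-49 kt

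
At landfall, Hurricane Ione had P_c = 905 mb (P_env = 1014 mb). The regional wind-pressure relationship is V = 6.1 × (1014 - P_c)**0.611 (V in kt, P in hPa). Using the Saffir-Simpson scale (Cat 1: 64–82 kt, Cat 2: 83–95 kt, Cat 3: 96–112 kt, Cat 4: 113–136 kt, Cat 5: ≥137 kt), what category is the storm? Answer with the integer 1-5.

ΔP = 1014 − 905 = 109 mb.
V ≈ 6.1 × 109^0.611 = 6.1 × 17.57 ≈ 107 kt.
107 kt falls in the Category 3 band.

3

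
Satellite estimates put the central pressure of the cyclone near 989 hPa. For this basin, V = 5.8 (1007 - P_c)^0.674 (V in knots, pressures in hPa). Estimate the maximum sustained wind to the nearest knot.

41 kt

ΔP = 1007 − 989 = 18 hPa.
18^0.674 ≈ 7.015.
V ≈ 5.8 × 7.015 ≈ 40.7 kt.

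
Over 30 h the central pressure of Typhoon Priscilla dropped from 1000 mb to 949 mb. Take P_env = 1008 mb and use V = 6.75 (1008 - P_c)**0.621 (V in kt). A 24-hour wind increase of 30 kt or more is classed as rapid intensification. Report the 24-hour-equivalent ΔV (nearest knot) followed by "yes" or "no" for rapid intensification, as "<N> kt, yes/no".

48 kt, yes

V₁: ΔP = 8, V ≈ 6.75 × 8^0.621 ≈ 24.55 kt.
V₂: ΔP = 59, V ≈ 6.75 × 59^0.621 ≈ 84.92 kt.
ΔV over 30 h = 60.37 kt → 24 h equivalent = 60.37 × 24/30 ≈ 48.30 kt.
48 kt ≥ 30 kt ⇒ rapid intensification.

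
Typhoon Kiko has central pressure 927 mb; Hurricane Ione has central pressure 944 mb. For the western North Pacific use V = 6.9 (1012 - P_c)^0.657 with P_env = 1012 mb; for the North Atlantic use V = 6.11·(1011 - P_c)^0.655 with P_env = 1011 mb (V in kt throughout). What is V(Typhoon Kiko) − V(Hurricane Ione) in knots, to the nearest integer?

Typhoon Kiko: ΔP = 85; V ≈ 6.9 × 85^0.657 ≈ 127.78 kt.
Hurricane Ione: ΔP = 67; V ≈ 6.11 × 67^0.655 ≈ 95.97 kt.
Difference ≈ 127.78 − 95.97 = 31.81 → 32 kt.

32 kt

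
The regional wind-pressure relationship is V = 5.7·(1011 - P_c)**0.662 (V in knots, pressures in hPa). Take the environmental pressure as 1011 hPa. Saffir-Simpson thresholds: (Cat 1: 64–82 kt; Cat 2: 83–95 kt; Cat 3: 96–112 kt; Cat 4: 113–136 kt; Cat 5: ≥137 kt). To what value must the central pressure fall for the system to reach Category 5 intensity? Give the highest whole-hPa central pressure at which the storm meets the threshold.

Category 5 begins at V = 137 kt.
Required ΔP = (137/5.7)^(1/0.662) = 24.035^1.511 ≈ 121.86 hPa.
P_c ≤ 1011 − 121.86 = 889.14, so the highest integer P_c is 889 hPa.

889 hPa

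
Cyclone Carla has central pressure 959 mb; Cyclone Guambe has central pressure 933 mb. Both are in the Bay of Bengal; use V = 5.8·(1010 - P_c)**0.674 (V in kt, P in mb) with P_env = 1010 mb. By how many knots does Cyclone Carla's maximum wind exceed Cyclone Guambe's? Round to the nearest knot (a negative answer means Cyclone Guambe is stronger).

-26 kt

Cyclone Carla: ΔP = 51; V ≈ 5.8 × 51^0.674 ≈ 82.10 kt.
Cyclone Guambe: ΔP = 77; V ≈ 5.8 × 77^0.674 ≈ 108.37 kt.
Difference ≈ 82.10 − 108.37 = -26.27 → -26 kt.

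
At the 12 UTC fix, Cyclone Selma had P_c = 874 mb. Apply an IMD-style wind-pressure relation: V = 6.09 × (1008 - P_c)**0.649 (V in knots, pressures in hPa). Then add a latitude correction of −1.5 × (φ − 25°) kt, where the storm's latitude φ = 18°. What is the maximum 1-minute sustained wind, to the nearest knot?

157 kt

ΔP = 1008 − 874 = 134 mb.
134^0.649 ≈ 24.015.
V ≈ 6.09 × 24.015 ≈ 146.3 kt.
Latitude correction: −1.5 × (18 − 25) = 10.5 kt.
Corrected V ≈ 156.8 kt → 157 kt.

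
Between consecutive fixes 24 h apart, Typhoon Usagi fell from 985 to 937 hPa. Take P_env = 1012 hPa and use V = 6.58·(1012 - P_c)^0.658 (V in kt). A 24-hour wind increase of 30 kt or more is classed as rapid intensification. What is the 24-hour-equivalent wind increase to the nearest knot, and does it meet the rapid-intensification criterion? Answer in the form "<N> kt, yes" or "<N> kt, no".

55 kt, yes

V₁: ΔP = 27, V ≈ 6.58 × 27^0.658 ≈ 57.55 kt.
V₂: ΔP = 75, V ≈ 6.58 × 75^0.658 ≈ 112.72 kt.
ΔV over 24 h = 55.17 kt → 24 h equivalent = 55.17 × 24/24 ≈ 55.17 kt.
55 kt ≥ 30 kt ⇒ rapid intensification.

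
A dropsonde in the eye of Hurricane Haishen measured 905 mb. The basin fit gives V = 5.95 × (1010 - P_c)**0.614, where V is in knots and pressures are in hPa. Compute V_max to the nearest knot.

ΔP = 1010 − 905 = 105 mb.
105^0.614 ≈ 17.418.
V ≈ 5.95 × 17.418 ≈ 103.6 kt.

104 kt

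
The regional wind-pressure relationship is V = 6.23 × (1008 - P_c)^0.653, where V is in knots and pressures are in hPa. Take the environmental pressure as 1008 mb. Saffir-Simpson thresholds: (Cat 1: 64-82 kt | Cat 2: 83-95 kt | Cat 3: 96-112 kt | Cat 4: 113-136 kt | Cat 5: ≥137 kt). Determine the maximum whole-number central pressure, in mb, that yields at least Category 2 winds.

955 mb

Category 2 begins at V = 83 kt.
Required ΔP = (83/6.23)^(1/0.653) = 13.323^1.531 ≈ 52.75 mb.
P_c ≤ 1008 − 52.75 = 955.25, so the highest integer P_c is 955 mb.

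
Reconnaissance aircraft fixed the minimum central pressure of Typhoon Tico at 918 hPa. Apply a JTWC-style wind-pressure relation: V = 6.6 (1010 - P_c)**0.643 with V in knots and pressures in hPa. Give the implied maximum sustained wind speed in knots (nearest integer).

121 kt

ΔP = 1010 − 918 = 92 hPa.
92^0.643 ≈ 18.311.
V ≈ 6.6 × 18.311 ≈ 120.9 kt.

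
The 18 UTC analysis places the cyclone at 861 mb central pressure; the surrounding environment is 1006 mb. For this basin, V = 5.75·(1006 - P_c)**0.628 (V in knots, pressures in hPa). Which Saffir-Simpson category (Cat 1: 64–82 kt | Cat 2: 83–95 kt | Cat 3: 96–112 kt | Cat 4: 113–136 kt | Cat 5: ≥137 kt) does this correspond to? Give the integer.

4

ΔP = 1006 − 861 = 145 mb.
V ≈ 5.75 × 145^0.628 = 5.75 × 22.77 ≈ 131 kt.
131 kt falls in the Category 4 band.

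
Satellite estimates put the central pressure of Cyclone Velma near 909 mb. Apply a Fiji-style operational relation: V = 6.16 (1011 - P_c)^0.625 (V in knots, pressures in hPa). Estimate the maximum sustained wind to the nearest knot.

ΔP = 1011 − 909 = 102 mb.
102^0.625 ≈ 18.004.
V ≈ 6.16 × 18.004 ≈ 110.9 kt.

111 kt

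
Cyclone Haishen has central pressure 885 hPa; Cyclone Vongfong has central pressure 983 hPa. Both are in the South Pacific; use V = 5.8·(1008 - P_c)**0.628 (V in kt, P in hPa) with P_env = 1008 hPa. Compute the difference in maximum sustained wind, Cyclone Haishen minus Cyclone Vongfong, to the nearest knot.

Cyclone Haishen: ΔP = 123; V ≈ 5.8 × 123^0.628 ≈ 119.09 kt.
Cyclone Vongfong: ΔP = 25; V ≈ 5.8 × 25^0.628 ≈ 43.79 kt.
Difference ≈ 119.09 − 43.79 = 75.30 → 75 kt.

75 kt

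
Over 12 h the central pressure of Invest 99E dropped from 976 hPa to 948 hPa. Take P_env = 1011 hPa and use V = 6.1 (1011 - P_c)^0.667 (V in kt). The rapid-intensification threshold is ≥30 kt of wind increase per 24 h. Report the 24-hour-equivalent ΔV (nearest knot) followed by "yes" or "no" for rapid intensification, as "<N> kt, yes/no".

63 kt, yes

V₁: ΔP = 35, V ≈ 6.1 × 35^0.667 ≈ 65.35 kt.
V₂: ΔP = 63, V ≈ 6.1 × 63^0.667 ≈ 96.71 kt.
ΔV over 12 h = 31.36 kt → 24 h equivalent = 31.36 × 24/12 ≈ 62.72 kt.
63 kt ≥ 30 kt ⇒ rapid intensification.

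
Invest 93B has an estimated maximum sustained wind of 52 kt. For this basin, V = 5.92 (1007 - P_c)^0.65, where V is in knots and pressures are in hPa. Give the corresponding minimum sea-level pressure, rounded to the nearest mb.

ΔP = (V / 5.92)^(1/0.65) = (52/5.92)^1.538.
52/5.92 = 8.784; 8.784^1.538 ≈ 28.30 mb.
P_c = 1007 − 28.30 = 978.70 ≈ 979 mb.

979 mb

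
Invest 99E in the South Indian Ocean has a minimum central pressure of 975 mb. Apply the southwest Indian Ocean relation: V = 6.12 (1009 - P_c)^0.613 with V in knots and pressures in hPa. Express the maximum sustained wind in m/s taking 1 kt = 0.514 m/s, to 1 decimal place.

ΔP = 1009 − 975 = 34 mb.
V ≈ 6.12 × 34^0.613 = 6.12 × 8.686 ≈ 53.155 kt.
53.155 × 0.514 ≈ 27.32 m/s → 27.3 m/s.

27.3 m/s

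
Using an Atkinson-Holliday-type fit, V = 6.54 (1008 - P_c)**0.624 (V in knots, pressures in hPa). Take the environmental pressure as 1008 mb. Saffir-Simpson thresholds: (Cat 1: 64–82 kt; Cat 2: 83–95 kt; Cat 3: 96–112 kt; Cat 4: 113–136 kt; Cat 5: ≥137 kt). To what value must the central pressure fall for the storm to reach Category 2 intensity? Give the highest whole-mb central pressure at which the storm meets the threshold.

Category 2 begins at V = 83 kt.
Required ΔP = (83/6.54)^(1/0.624) = 12.691^1.603 ≈ 58.67 mb.
P_c ≤ 1008 − 58.67 = 949.33, so the highest integer P_c is 949 mb.

949 mb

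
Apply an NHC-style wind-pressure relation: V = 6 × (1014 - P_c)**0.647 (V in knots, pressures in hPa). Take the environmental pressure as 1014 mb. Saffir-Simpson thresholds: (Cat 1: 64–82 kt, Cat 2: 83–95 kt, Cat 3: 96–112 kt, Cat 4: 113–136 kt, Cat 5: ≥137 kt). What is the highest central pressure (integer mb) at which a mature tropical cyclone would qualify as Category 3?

Category 3 begins at V = 96 kt.
Required ΔP = (96/6)^(1/0.647) = 16.000^1.546 ≈ 72.62 mb.
P_c ≤ 1014 − 72.62 = 941.38, so the highest integer P_c is 941 mb.

941 mb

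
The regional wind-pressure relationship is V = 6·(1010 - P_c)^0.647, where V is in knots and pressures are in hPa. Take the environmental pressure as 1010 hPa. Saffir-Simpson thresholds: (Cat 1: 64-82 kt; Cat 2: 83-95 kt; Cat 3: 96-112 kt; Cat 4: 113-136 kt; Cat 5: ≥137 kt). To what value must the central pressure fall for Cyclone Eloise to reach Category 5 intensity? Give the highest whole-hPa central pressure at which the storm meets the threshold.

884 hPa

Category 5 begins at V = 137 kt.
Required ΔP = (137/6)^(1/0.647) = 22.833^1.546 ≈ 125.83 hPa.
P_c ≤ 1010 − 125.83 = 884.17, so the highest integer P_c is 884 hPa.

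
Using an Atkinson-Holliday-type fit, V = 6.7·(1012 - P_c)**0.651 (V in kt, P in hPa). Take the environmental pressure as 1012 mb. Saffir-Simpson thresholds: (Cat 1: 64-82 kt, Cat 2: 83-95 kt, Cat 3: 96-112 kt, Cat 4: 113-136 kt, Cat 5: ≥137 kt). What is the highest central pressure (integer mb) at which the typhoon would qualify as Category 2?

Category 2 begins at V = 83 kt.
Required ΔP = (83/6.7)^(1/0.651) = 12.388^1.536 ≈ 47.75 mb.
P_c ≤ 1012 − 47.75 = 964.25, so the highest integer P_c is 964 mb.

964 mb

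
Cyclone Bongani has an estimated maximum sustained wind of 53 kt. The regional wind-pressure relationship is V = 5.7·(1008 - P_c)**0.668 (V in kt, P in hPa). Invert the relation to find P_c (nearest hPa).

ΔP = (V / 5.7)^(1/0.668) = (53/5.7)^1.497.
53/5.7 = 9.298; 9.298^1.497 ≈ 28.16 hPa.
P_c = 1008 − 28.16 = 979.84 ≈ 980 hPa.

980 hPa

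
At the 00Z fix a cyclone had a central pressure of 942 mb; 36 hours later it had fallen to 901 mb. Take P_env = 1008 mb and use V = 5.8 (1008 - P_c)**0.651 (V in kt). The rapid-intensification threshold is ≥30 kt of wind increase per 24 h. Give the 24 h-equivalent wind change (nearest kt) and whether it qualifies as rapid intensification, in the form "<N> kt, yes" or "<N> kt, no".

22 kt, no

V₁: ΔP = 66, V ≈ 5.8 × 66^0.651 ≈ 88.71 kt.
V₂: ΔP = 107, V ≈ 5.8 × 107^0.651 ≈ 121.49 kt.
ΔV over 36 h = 32.78 kt → 24 h equivalent = 32.78 × 24/36 ≈ 21.85 kt.
22 kt < 30 kt ⇒ not rapid intensification.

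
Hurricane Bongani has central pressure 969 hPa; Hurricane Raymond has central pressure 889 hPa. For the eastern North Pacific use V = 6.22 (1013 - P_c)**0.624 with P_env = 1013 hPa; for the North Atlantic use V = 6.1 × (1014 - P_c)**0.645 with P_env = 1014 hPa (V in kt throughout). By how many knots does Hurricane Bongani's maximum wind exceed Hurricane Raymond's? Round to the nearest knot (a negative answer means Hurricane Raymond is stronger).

-71 kt

Hurricane Bongani: ΔP = 44; V ≈ 6.22 × 44^0.624 ≈ 65.96 kt.
Hurricane Raymond: ΔP = 125; V ≈ 6.1 × 125^0.645 ≈ 137.35 kt.
Difference ≈ 65.96 − 137.35 = -71.39 → -71 kt.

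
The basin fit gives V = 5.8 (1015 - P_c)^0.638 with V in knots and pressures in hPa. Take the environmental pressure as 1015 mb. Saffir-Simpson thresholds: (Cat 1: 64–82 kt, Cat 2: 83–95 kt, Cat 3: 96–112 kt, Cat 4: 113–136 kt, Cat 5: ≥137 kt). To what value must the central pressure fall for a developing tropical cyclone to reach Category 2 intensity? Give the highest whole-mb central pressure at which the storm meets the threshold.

Category 2 begins at V = 83 kt.
Required ΔP = (83/5.8)^(1/0.638) = 14.310^1.567 ≈ 64.77 mb.
P_c ≤ 1015 − 64.77 = 950.23, so the highest integer P_c is 950 mb.

950 mb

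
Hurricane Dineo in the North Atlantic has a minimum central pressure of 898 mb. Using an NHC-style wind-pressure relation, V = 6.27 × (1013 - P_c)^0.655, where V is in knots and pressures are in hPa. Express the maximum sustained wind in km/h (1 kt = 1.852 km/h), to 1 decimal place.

ΔP = 1013 − 898 = 115 mb.
V ≈ 6.27 × 115^0.655 = 6.27 × 22.375 ≈ 140.289 kt.
140.289 × 1.852 ≈ 259.82 km/h → 259.8 km/h.

259.8 km/h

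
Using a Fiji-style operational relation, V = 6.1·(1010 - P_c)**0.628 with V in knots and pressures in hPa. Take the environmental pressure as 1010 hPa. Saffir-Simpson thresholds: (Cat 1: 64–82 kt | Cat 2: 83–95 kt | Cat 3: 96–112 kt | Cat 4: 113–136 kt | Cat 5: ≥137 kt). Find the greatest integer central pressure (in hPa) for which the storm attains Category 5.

Category 5 begins at V = 137 kt.
Required ΔP = (137/6.1)^(1/0.628) = 22.459^1.592 ≈ 141.87 hPa.
P_c ≤ 1010 − 141.87 = 868.13, so the highest integer P_c is 868 hPa.

868 hPa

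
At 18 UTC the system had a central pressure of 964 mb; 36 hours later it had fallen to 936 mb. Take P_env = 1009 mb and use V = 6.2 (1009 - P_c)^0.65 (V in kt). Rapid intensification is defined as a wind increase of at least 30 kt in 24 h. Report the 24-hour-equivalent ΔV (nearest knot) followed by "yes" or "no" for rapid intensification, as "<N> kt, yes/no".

V₁: ΔP = 45, V ≈ 6.2 × 45^0.65 ≈ 73.62 kt.
V₂: ΔP = 73, V ≈ 6.2 × 73^0.65 ≈ 100.82 kt.
ΔV over 36 h = 27.20 kt → 24 h equivalent = 27.20 × 24/36 ≈ 18.13 kt.
18 kt < 30 kt ⇒ not rapid intensification.

18 kt, no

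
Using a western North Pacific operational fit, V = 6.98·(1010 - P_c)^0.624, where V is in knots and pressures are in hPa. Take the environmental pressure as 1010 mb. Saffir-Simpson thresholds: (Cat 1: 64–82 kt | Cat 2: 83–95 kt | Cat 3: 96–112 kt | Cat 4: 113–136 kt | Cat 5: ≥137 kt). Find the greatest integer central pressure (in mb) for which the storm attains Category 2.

Category 2 begins at V = 83 kt.
Required ΔP = (83/6.98)^(1/0.624) = 11.891^1.603 ≈ 52.86 mb.
P_c ≤ 1010 − 52.86 = 957.14, so the highest integer P_c is 957 mb.

957 mb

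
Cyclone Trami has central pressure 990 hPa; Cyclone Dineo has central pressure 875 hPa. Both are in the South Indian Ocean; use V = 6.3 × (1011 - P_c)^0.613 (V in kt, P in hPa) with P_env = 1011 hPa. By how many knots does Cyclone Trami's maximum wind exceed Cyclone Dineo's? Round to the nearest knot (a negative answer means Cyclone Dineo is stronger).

Cyclone Trami: ΔP = 21; V ≈ 6.3 × 21^0.613 ≈ 40.72 kt.
Cyclone Dineo: ΔP = 136; V ≈ 6.3 × 136^0.613 ≈ 128.00 kt.
Difference ≈ 40.72 − 128.00 = -87.28 → -87 kt.

-87 kt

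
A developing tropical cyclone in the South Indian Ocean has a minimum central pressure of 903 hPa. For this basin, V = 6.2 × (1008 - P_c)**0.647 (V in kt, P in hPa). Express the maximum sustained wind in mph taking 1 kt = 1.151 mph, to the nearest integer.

145 mph

ΔP = 1008 − 903 = 105 hPa.
V ≈ 6.2 × 105^0.647 = 6.2 × 20.310 ≈ 125.922 kt.
125.922 × 1.151 ≈ 144.94 mph → 145 mph.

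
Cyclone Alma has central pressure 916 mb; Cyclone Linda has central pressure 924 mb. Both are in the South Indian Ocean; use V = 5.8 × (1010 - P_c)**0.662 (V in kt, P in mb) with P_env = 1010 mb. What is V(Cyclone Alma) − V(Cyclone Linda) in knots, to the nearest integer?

7 kt

Cyclone Alma: ΔP = 94; V ≈ 5.8 × 94^0.662 ≈ 117.39 kt.
Cyclone Linda: ΔP = 86; V ≈ 5.8 × 86^0.662 ≈ 110.68 kt.
Difference ≈ 117.39 − 110.68 = 6.71 → 7 kt.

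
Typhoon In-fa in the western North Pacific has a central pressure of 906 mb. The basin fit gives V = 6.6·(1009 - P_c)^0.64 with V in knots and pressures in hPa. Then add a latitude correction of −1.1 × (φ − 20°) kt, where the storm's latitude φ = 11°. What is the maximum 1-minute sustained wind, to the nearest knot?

138 kt

ΔP = 1009 − 906 = 103 mb.
103^0.64 ≈ 19.419.
V ≈ 6.6 × 19.419 ≈ 128.2 kt.
Latitude correction: −1.1 × (11 − 20) = 9.9 kt.
Corrected V ≈ 138.1 kt → 138 kt.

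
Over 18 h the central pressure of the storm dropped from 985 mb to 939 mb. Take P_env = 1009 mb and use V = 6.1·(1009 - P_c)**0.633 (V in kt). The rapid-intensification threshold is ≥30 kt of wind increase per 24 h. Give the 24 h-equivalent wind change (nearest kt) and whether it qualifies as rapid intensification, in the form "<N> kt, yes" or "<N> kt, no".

V₁: ΔP = 24, V ≈ 6.1 × 24^0.633 ≈ 45.60 kt.
V₂: ΔP = 70, V ≈ 6.1 × 70^0.633 ≈ 89.80 kt.
ΔV over 18 h = 44.20 kt → 24 h equivalent = 44.20 × 24/18 ≈ 58.93 kt.
59 kt ≥ 30 kt ⇒ rapid intensification.

59 kt, yes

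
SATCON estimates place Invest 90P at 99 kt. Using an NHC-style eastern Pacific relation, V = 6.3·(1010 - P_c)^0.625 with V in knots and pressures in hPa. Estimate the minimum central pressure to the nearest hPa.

928 hPa

ΔP = (V / 6.3)^(1/0.625) = (99/6.3)^1.600.
99/6.3 = 15.714; 15.714^1.600 ≈ 82.05 hPa.
P_c = 1010 − 82.05 = 927.95 ≈ 928 hPa.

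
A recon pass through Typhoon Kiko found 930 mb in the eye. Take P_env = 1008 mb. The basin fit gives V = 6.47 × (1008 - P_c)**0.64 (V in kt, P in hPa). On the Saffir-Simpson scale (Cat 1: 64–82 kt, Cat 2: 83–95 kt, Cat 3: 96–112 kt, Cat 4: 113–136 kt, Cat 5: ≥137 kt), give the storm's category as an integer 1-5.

ΔP = 1008 − 930 = 78 mb.
V ≈ 6.47 × 78^0.64 = 6.47 × 16.25 ≈ 105 kt.
105 kt falls in the Category 3 band.

3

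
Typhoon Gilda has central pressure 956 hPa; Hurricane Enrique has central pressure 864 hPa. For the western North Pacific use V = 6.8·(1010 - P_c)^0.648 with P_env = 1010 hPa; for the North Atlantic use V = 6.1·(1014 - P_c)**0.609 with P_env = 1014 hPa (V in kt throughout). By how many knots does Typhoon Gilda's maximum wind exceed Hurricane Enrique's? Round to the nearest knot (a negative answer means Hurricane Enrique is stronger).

-39 kt

Typhoon Gilda: ΔP = 54; V ≈ 6.8 × 54^0.648 ≈ 90.18 kt.
Hurricane Enrique: ΔP = 150; V ≈ 6.1 × 150^0.609 ≈ 128.99 kt.
Difference ≈ 90.18 − 128.99 = -38.81 → -39 kt.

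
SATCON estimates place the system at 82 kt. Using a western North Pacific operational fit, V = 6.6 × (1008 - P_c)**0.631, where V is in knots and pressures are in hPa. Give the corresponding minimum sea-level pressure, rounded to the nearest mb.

954 mb

ΔP = (V / 6.6)^(1/0.631) = (82/6.6)^1.585.
82/6.6 = 12.424; 12.424^1.585 ≈ 54.22 mb.
P_c = 1008 − 54.22 = 953.78 ≈ 954 mb.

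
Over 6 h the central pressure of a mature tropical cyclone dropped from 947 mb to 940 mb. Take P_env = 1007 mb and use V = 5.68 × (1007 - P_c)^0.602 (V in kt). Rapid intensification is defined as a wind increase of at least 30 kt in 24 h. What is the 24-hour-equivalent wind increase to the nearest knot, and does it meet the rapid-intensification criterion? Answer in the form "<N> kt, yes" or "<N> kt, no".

V₁: ΔP = 60, V ≈ 5.68 × 60^0.602 ≈ 66.80 kt.
V₂: ΔP = 67, V ≈ 5.68 × 67^0.602 ≈ 71.39 kt.
ΔV over 6 h = 4.59 kt → 24 h equivalent = 4.59 × 24/6 ≈ 18.36 kt.
18 kt < 30 kt ⇒ not rapid intensification.

18 kt, no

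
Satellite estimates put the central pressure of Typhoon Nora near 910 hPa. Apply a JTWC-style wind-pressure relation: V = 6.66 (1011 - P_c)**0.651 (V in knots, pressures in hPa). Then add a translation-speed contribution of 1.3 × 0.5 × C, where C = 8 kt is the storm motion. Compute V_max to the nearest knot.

140 kt

ΔP = 1011 − 910 = 101 hPa.
101^0.651 ≈ 20.175.
V ≈ 6.66 × 20.175 ≈ 134.4 kt.
Translation term: 1.3 × 0.5 × 8 = 5.2 kt.
Corrected V ≈ 139.6 kt → 140 kt.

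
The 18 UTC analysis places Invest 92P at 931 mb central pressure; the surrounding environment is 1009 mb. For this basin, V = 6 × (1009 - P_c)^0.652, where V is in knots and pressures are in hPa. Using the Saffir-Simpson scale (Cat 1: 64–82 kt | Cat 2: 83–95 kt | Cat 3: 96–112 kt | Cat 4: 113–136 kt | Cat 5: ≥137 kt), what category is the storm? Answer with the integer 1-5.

ΔP = 1009 − 931 = 78 mb.
V ≈ 6 × 78^0.652 = 6 × 17.13 ≈ 103 kt.
103 kt falls in the Category 3 band.

3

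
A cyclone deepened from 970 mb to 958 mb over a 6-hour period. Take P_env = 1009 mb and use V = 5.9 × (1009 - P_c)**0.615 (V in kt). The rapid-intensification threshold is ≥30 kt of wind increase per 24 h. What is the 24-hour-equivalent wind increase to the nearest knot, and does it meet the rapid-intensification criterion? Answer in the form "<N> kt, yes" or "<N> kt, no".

V₁: ΔP = 39, V ≈ 5.9 × 39^0.615 ≈ 56.15 kt.
V₂: ΔP = 51, V ≈ 5.9 × 51^0.615 ≈ 66.22 kt.
ΔV over 6 h = 10.07 kt → 24 h equivalent = 10.07 × 24/6 ≈ 40.28 kt.
40 kt ≥ 30 kt ⇒ rapid intensification.

40 kt, yes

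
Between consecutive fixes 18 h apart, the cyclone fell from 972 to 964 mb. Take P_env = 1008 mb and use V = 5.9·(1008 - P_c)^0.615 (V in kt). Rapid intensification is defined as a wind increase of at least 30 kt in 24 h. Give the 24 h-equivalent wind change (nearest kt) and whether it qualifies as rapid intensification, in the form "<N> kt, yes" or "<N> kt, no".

9 kt, no

V₁: ΔP = 36, V ≈ 5.9 × 36^0.615 ≈ 53.45 kt.
V₂: ΔP = 44, V ≈ 5.9 × 44^0.615 ≈ 60.47 kt.
ΔV over 18 h = 7.02 kt → 24 h equivalent = 7.02 × 24/18 ≈ 9.36 kt.
9 kt < 30 kt ⇒ not rapid intensification.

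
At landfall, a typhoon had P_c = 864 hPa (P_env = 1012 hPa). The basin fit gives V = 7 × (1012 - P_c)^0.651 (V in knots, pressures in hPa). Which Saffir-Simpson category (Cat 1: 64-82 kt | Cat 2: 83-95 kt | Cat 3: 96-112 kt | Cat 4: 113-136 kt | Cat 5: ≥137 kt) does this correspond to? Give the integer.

5

ΔP = 1012 − 864 = 148 hPa.
V ≈ 7 × 148^0.651 = 7 × 25.87 ≈ 181 kt.
181 kt falls in the Category 5 band.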